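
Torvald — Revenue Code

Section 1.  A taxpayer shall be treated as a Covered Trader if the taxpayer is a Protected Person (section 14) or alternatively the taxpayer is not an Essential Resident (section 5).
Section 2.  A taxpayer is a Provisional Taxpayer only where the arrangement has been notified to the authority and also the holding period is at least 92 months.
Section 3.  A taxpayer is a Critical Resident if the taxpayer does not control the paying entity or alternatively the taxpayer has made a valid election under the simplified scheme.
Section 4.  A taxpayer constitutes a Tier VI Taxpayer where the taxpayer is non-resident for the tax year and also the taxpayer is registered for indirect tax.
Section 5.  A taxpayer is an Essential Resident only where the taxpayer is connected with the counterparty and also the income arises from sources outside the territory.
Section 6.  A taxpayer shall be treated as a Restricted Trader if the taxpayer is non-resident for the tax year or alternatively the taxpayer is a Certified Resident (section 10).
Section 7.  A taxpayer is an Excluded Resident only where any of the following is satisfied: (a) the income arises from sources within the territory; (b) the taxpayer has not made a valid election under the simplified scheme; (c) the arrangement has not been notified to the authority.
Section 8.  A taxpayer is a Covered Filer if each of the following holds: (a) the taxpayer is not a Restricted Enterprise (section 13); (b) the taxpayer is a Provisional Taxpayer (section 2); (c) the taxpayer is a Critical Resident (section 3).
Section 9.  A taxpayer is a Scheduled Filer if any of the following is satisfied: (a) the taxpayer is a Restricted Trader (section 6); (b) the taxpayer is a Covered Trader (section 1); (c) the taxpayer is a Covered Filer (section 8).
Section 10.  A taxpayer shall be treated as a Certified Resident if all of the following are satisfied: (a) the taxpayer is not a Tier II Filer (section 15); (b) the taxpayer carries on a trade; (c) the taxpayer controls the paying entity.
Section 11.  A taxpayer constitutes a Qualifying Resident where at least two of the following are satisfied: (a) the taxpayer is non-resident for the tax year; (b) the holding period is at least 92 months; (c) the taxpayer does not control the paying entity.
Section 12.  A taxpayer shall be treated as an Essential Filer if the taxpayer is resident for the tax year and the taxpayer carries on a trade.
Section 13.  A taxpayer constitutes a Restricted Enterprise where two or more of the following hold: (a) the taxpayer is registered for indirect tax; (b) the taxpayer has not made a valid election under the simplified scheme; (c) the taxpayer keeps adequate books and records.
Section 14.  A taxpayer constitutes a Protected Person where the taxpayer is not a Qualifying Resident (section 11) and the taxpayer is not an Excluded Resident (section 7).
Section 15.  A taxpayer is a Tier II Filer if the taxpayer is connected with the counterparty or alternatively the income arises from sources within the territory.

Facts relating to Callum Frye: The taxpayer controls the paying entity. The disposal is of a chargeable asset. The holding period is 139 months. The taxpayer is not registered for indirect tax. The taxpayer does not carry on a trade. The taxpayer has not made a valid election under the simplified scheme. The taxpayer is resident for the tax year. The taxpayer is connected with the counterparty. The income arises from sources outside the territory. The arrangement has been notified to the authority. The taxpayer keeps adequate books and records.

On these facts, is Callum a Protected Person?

No

Under section 11: the taxpayer is non-resident for the tax year? no; holding period: 139 months ≥ 92 months? yes; the taxpayer does not control the paying entity? no — 1 of 3 hold (need ≥2) → not satisfied.
Under section 7: the income arises from sources within the territory? no; or the taxpayer has not made a valid election under the simplified scheme? yes; or the arrangement has not been notified to the authority? no. So the taxpayer is an Excluded Resident.
Under section 14: not a Qualifying Resident (section 11)? yes; and not an Excluded Resident (section 7)? no. So the taxpayer is not a Protected Person.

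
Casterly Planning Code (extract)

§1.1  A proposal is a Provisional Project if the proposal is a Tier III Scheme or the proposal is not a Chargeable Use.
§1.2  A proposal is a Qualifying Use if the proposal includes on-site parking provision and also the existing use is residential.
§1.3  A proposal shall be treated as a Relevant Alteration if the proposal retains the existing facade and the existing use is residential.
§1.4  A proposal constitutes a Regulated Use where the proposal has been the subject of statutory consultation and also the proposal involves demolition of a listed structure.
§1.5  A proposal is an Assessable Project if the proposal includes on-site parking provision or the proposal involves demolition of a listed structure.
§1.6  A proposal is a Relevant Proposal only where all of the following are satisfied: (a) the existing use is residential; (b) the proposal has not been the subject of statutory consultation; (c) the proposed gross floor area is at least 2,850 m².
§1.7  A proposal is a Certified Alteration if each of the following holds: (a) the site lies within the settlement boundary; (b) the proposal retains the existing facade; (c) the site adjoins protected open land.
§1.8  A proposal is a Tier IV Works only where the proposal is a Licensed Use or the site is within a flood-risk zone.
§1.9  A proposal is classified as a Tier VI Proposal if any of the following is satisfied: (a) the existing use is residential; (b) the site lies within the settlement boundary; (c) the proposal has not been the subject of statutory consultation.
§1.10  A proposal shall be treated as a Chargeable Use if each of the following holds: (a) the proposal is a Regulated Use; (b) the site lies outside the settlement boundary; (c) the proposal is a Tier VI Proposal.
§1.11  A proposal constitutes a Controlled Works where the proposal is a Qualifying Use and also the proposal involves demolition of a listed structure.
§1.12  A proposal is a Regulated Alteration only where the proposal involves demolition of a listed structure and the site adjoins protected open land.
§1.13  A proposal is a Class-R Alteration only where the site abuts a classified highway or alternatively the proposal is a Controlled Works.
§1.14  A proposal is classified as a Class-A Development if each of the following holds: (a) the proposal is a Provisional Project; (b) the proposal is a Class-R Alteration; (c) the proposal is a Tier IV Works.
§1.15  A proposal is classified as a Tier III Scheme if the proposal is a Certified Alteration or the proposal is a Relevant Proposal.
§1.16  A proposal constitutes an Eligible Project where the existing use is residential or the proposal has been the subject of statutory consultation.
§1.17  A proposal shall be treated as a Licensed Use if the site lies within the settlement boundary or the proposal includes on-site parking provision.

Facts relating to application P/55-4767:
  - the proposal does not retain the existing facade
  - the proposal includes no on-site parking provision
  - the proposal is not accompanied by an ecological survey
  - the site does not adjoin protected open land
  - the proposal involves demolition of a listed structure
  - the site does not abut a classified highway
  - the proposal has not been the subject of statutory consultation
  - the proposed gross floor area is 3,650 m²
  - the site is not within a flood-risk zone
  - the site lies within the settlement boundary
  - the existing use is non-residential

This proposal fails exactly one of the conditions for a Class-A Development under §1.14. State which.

§1.7 — Certified Alteration: [the site lies within the settlement boundary? yes] AND [the proposal retains the existing facade? no] AND [the site adjoins protected open land? no] → not satisfied.
§1.6 — Relevant Proposal: [the existing use is residential? no] AND [the proposal has not been the subject of statutory consultation? yes] AND [proposed gross floor area: 3,650 m² ≥ 2,850 m²? yes] → not satisfied.
§1.15 — Tier III Scheme: [Certified Alteration (§1.7)? no] OR [Relevant Proposal (§1.6)? no] → not satisfied.
§1.4 — Regulated Use: [the proposal has been the subject of statutory consultation? no] AND [the proposal involves demolition of a listed structure? yes] → not satisfied.
§1.9 — Tier VI Proposal: [the existing use is residential? no] OR [the site lies within the settlement boundary? yes] OR [the proposal has not been the subject of statutory consultation? yes] → satisfied.
§1.10 — Chargeable Use: [Regulated Use (§1.4)? no] AND [the site lies outside the settlement boundary? no] AND [Tier VI Proposal (§1.9)? yes] → not satisfied.
§1.1 — Provisional Project: [Tier III Scheme (§1.15)? no] OR [not a Chargeable Use (§1.10)? yes] → satisfied.
§1.2 — Qualifying Use: [the proposal includes on-site parking provision? no] AND [the existing use is residential? no] → not satisfied.
§1.11 — Controlled Works: [Qualifying Use (§1.2)? no] AND [the proposal involves demolition of a listed structure? yes] → not satisfied.
§1.13 — Class-R Alteration: [the site abuts a classified highway? no] OR [Controlled Works (§1.11)? no] → not satisfied.
§1.17 — Licensed Use: [the site lies within the settlement boundary? yes] OR [the proposal includes on-site parking provision? no] → satisfied.
§1.8 — Tier IV Works: [Licensed Use (§1.17)? yes] OR [the site is within a flood-risk zone? no] → satisfied.
§1.14 — Class-A Development: [Provisional Project (§1.1)? yes] AND [Class-R Alteration (§1.13)? no] AND [Tier IV Works (§1.8)? yes] → not satisfied.

Class-R Alteration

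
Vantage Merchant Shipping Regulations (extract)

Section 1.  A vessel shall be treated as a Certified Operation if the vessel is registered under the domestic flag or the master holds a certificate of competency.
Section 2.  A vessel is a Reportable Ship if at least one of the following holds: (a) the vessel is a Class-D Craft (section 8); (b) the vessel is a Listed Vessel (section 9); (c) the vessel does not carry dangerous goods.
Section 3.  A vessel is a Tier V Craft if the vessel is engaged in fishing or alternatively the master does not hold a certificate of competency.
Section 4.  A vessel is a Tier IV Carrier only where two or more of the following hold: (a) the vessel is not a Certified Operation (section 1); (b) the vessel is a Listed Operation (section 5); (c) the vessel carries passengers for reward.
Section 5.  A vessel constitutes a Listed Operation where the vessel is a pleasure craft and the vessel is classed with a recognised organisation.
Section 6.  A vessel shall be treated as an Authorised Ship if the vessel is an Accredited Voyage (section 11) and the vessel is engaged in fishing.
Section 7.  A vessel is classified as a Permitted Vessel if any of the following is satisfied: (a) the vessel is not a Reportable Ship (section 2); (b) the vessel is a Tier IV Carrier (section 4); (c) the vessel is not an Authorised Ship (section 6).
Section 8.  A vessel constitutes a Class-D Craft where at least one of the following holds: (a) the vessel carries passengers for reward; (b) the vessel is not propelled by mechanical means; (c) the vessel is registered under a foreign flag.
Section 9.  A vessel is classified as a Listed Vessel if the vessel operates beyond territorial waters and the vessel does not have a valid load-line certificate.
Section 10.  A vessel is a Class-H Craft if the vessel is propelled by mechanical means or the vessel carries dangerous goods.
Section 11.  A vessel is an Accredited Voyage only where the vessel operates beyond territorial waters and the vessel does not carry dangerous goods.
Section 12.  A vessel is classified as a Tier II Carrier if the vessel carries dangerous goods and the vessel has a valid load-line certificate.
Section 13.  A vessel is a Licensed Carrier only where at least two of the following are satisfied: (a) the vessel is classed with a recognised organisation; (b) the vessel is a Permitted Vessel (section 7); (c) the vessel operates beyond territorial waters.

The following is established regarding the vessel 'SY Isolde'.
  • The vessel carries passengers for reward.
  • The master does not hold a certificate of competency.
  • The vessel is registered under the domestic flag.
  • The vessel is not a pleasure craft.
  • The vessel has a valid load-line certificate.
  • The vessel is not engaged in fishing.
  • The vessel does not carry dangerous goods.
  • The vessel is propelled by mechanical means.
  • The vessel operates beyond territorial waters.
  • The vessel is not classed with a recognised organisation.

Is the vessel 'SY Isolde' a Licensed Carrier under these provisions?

Yes

section 8 — Class-D Craft: [the vessel carries passengers for reward? yes] OR [the vessel is not propelled by mechanical means? no] OR [the vessel is registered under a foreign flag? no] → satisfied.
section 9 — Listed Vessel: [the vessel operates beyond territorial waters? yes] AND [the vessel does not have a valid load-line certificate? no] → not satisfied.
section 2 — Reportable Ship: [Class-D Craft (section 8)? yes] OR [Listed Vessel (section 9)? no] OR [the vessel does not carry dangerous goods? yes] → satisfied.
section 1 — Certified Operation: [the vessel is registered under the domestic flag? yes] OR [the master holds a certificate of competency? no] → satisfied.
section 5 — Listed Operation: [the vessel is a pleasure craft? no] AND [the vessel is classed with a recognised organisation? no] → not satisfied.
section 4 — Tier IV Carrier: not a Certified Operation (section 1)? no; Listed Operation (section 5)? no; the vessel carries passengers for reward? yes — 1 of 3 hold (need ≥2) → not satisfied.
section 11 — Accredited Voyage: [the vessel operates beyond territorial waters? yes] AND [the vessel does not carry dangerous goods? yes] → satisfied.
section 6 — Authorised Ship: [Accredited Voyage (section 11)? yes] AND [the vessel is engaged in fishing? no] → not satisfied.
section 7 — Permitted Vessel: [not a Reportable Ship (section 2)? no] OR [Tier IV Carrier (section 4)? no] OR [not an Authorised Ship (section 6)? yes] → satisfied.
section 13 — Licensed Carrier: the vessel is classed with a recognised organisation? no; Permitted Vessel (section 7)? yes; the vessel operates beyond territorial waters? yes — 2 of 3 hold (need ≥2) → satisfied.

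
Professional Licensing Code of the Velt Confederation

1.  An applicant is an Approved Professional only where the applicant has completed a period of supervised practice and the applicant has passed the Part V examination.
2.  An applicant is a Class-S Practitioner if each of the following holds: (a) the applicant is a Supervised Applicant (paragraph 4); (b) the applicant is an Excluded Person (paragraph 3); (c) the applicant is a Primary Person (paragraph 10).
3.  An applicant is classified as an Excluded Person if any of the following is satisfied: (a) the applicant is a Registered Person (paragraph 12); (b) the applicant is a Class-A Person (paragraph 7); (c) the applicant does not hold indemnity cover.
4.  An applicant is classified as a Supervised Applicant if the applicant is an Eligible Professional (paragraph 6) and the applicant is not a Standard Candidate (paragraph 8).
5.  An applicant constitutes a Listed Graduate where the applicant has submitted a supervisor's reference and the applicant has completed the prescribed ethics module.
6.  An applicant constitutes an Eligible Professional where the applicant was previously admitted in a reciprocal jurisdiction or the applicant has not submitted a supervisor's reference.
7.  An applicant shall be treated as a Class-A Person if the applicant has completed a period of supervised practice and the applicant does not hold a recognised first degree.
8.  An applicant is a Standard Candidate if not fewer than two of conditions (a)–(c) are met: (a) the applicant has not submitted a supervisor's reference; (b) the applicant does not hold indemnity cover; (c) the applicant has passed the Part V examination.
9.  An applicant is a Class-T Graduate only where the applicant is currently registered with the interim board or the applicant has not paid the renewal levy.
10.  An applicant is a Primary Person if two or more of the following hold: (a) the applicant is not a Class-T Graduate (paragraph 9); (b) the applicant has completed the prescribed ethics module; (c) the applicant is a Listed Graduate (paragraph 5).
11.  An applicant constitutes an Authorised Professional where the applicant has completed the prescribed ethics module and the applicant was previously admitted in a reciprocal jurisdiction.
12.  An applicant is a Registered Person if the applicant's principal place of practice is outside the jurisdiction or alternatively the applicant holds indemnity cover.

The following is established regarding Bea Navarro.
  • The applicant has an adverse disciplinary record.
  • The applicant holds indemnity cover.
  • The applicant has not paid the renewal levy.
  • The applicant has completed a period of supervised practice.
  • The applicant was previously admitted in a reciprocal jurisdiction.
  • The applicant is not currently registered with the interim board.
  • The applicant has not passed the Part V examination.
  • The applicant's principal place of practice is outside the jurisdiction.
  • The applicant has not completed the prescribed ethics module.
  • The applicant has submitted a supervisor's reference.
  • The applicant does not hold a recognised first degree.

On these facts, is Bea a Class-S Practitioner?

No

Under paragraph 6: the applicant was previously admitted in a reciprocal jurisdiction? yes; or the applicant has not submitted a supervisor's reference? no. So the applicant is an Eligible Professional.
Under paragraph 8: the applicant has not submitted a supervisor's reference? no; the applicant does not hold indemnity cover? no; the applicant has passed the Part V examination? no — 0 of 3 hold (need ≥2) → not satisfied.
Under paragraph 4: Eligible Professional (paragraph 6)? yes; and not a Standard Candidate (paragraph 8)? yes. So the applicant is a Supervised Applicant.
Under paragraph 12: the applicant's principal place of practice is outside the jurisdiction? yes; or the applicant holds indemnity cover? yes. So the applicant is a Registered Person.
Under paragraph 7: the applicant has completed a period of supervised practice? yes; and the applicant does not hold a recognised first degree? yes. So the applicant is a Class-A Person.
Under paragraph 3: Registered Person (paragraph 12)? yes; or Class-A Person (paragraph 7)? yes; or the applicant does not hold indemnity cover? no. So the applicant is an Excluded Person.
Under paragraph 9: the applicant is currently registered with the interim board? no; or the applicant has not paid the renewal levy? yes. So the applicant is a Class-T Graduate.
Under paragraph 5: the applicant has submitted a supervisor's reference? yes; and the applicant has completed the prescribed ethics module? no. So the applicant is not a Listed Graduate.
Under paragraph 10: not a Class-T Graduate (paragraph 9)? no; the applicant has completed the prescribed ethics module? no; Listed Graduate (paragraph 5)? no — 0 of 3 hold (need ≥2) → not satisfied.
Under paragraph 2: Supervised Applicant (paragraph 4)? yes; and Excluded Person (paragraph 3)? yes; and Primary Person (paragraph 10)? no. So the applicant is not a Class-S Practitioner.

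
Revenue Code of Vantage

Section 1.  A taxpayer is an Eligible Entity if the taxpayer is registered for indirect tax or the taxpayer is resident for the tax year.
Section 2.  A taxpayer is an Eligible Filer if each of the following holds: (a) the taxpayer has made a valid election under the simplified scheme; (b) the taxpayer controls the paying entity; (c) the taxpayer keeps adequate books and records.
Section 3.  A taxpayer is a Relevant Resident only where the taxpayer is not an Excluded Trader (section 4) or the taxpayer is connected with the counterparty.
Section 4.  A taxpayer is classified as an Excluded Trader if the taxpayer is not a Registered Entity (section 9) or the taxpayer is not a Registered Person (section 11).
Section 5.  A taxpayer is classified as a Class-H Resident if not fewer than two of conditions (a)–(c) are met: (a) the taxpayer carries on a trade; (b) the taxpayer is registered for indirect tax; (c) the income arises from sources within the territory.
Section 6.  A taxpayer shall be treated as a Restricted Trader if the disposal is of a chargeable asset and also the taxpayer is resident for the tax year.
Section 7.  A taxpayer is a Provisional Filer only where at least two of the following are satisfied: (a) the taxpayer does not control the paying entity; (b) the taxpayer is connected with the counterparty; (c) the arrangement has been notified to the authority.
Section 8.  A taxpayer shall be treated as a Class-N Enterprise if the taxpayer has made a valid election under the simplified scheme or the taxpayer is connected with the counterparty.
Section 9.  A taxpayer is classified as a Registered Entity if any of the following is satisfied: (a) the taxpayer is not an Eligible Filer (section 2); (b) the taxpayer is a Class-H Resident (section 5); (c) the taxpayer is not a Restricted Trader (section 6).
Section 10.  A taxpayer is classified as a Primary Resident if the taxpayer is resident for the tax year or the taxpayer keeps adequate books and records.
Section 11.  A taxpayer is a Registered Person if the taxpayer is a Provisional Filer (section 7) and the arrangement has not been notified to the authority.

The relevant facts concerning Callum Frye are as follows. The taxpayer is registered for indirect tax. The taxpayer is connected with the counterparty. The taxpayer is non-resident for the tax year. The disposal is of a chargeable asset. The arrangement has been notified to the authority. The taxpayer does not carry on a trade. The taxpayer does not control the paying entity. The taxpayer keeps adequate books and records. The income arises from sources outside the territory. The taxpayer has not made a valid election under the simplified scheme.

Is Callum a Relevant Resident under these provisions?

Yes

section 2 — Eligible Filer: [the taxpayer has made a valid election under the simplified scheme? no] AND [the taxpayer controls the paying entity? no] AND [the taxpayer keeps adequate books and records? yes] → not satisfied.
section 5 — Class-H Resident: the taxpayer carries on a trade? no; the taxpayer is registered for indirect tax? yes; the income arises from sources within the territory? no — 1 of 3 hold (need ≥2) → not satisfied.
section 6 — Restricted Trader: [the disposal is of a chargeable asset? yes] AND [the taxpayer is resident for the tax year? no] → not satisfied.
section 9 — Registered Entity: [not an Eligible Filer (section 2)? yes] OR [Class-H Resident (section 5)? no] OR [not a Restricted Trader (section 6)? yes] → satisfied.
section 7 — Provisional Filer: the taxpayer does not control the paying entity? yes; the taxpayer is connected with the counterparty? yes; the arrangement has been notified to the authority? yes — 3 of 3 hold (need ≥2) → satisfied.
section 11 — Registered Person: [Provisional Filer (section 7)? yes] AND [the arrangement has not been notified to the authority? no] → not satisfied.
section 4 — Excluded Trader: [not a Registered Entity (section 9)? no] OR [not a Registered Person (section 11)? yes] → satisfied.
section 3 — Relevant Resident: [not an Excluded Trader (section 4)? no] OR [the taxpayer is connected with the counterparty? yes] → satisfied.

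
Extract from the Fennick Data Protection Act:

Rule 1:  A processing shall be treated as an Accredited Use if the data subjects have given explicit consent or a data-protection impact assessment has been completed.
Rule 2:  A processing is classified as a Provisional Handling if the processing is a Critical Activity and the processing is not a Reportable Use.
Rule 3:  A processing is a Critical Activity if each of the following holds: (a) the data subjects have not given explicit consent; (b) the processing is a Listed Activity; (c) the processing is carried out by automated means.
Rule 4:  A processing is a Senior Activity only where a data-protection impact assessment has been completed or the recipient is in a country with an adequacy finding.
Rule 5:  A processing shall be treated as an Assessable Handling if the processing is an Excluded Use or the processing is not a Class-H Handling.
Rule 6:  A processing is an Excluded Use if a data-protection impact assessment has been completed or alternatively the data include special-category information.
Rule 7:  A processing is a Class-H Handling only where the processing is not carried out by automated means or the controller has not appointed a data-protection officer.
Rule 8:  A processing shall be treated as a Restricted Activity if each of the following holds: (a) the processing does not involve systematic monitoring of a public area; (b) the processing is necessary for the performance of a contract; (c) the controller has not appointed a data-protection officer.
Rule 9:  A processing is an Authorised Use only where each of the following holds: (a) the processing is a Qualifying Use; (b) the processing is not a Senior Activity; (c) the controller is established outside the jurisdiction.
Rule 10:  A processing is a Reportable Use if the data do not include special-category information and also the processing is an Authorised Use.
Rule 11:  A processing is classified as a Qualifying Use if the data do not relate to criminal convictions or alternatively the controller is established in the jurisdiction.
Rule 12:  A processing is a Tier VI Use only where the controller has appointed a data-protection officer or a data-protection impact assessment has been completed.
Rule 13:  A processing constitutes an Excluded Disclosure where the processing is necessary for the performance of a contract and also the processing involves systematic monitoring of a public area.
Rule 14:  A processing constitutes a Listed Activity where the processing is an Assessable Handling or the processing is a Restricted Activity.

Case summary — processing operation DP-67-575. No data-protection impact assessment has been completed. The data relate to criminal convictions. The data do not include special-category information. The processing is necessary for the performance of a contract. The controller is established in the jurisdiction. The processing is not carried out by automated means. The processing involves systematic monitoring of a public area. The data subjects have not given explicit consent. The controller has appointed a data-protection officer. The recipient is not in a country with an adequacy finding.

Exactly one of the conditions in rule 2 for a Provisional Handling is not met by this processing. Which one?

Critical Activity

rule 6 — Excluded Use: [a data-protection impact assessment has been completed? no] OR [the data include special-category information? no] → not satisfied.
rule 7 — Class-H Handling: [the processing is not carried out by automated means? yes] OR [the controller has not appointed a data-protection officer? no] → satisfied.
rule 5 — Assessable Handling: [Excluded Use (rule 6)? no] OR [not a Class-H Handling (rule 7)? no] → not satisfied.
rule 8 — Restricted Activity: [the processing does not involve systematic monitoring of a public area? no] AND [the processing is necessary for the performance of a contract? yes] AND [the controller has not appointed a data-protection officer? no] → not satisfied.
rule 14 — Listed Activity: [Assessable Handling (rule 5)? no] OR [Restricted Activity (rule 8)? no] → not satisfied.
rule 3 — Critical Activity: [the data subjects have not given explicit consent? yes] AND [Listed Activity (rule 14)? no] AND [the processing is carried out by automated means? no] → not satisfied.
rule 11 — Qualifying Use: [the data do not relate to criminal convictions? no] OR [the controller is established in the jurisdiction? yes] → satisfied.
rule 4 — Senior Activity: [a data-protection impact assessment has been completed? no] OR [the recipient is in a country with an adequacy finding? no] → not satisfied.
rule 9 — Authorised Use: [Qualifying Use (rule 11)? yes] AND [not a Senior Activity (rule 4)? yes] AND [the controller is established outside the jurisdiction? no] → not satisfied.
rule 10 — Reportable Use: [the data do not include special-category information? yes] AND [Authorised Use (rule 9)? no] → not satisfied.
rule 2 — Provisional Handling: [Critical Activity (rule 3)? no] AND [not a Reportable Use (rule 10)? yes] → not satisfied.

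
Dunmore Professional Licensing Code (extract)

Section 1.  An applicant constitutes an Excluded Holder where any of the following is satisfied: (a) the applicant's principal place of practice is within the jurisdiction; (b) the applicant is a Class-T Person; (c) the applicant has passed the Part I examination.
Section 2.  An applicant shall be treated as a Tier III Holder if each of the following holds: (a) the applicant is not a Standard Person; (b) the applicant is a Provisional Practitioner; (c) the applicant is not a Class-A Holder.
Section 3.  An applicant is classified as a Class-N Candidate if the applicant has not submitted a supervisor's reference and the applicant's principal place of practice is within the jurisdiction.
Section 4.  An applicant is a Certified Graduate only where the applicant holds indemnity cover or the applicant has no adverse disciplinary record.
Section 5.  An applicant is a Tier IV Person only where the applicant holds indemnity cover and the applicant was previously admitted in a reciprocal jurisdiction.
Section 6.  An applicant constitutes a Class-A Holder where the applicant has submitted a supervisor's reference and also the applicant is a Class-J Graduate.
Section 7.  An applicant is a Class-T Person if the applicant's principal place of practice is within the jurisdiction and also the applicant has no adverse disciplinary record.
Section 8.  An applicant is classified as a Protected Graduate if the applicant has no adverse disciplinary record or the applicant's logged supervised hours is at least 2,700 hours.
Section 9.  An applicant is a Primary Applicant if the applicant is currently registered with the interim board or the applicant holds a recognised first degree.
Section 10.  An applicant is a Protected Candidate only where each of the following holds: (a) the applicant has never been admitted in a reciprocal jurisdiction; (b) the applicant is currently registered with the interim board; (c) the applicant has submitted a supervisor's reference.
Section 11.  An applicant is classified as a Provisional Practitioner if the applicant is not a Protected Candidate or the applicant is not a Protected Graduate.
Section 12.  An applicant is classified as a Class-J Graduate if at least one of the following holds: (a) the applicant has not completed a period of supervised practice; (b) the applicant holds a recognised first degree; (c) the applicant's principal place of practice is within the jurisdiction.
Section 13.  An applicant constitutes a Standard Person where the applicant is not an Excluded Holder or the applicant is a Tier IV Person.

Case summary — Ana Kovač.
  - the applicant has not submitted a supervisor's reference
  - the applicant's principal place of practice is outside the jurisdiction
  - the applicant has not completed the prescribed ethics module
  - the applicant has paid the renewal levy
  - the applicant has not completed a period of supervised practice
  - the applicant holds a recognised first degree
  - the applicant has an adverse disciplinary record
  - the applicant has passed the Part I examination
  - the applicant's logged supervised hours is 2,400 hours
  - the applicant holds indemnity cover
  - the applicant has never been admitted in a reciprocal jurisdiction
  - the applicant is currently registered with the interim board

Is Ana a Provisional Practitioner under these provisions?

Yes

section 10 — Protected Candidate: [the applicant has never been admitted in a reciprocal jurisdiction? yes] AND [the applicant is currently registered with the interim board? yes] AND [the applicant has submitted a supervisor's reference? no] → not satisfied.
section 8 — Protected Graduate: [the applicant has no adverse disciplinary record? no] OR [applicant's logged supervised hours: 2,400 hours ≥ 2,700 hours? no] → not satisfied.
section 11 — Provisional Practitioner: [not a Protected Candidate (section 10)? yes] OR [not a Protected Graduate (section 8)? yes] → satisfied.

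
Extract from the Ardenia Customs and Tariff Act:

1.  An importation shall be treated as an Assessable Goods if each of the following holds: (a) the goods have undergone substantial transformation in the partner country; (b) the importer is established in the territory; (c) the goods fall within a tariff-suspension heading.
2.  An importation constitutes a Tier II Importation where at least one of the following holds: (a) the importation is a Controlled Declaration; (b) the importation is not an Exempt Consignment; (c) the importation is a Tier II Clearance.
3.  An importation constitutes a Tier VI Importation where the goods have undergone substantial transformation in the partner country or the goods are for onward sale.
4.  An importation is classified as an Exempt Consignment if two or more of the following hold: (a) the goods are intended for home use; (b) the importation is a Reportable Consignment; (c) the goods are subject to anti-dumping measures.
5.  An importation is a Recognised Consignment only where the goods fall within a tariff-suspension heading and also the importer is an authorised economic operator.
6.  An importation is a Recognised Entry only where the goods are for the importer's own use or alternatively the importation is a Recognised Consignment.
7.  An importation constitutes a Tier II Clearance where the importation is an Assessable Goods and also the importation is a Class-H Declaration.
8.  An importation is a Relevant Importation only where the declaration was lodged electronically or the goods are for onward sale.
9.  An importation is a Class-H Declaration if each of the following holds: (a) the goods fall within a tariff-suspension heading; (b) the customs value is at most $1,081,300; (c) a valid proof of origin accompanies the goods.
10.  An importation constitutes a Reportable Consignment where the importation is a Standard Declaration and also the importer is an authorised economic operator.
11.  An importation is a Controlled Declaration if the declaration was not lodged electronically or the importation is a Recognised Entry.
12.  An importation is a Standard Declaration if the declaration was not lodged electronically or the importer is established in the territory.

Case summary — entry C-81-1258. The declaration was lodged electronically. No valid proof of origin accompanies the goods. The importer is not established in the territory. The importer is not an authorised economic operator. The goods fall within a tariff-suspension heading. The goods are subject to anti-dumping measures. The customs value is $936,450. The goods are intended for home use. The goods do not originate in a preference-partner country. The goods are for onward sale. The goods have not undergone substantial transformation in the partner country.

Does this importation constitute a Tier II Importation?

Under paragraph 5: the goods fall within a tariff-suspension heading? yes; and the importer is an authorised economic operator? no. So the importation is not a Recognised Consignment.
Under paragraph 6: the goods are for the importer's own use? no; or Recognised Consignment (paragraph 5)? no. So the importation is not a Recognised Entry.
Under paragraph 11: the declaration was not lodged electronically? no; or Recognised Entry (paragraph 6)? no. So the importation is not a Controlled Declaration.
Under paragraph 12: the declaration was not lodged electronically? no; or the importer is established in the territory? no. So the importation is not a Standard Declaration.
Under paragraph 10: Standard Declaration (paragraph 12)? no; and the importer is an authorised economic operator? no. So the importation is not a Reportable Consignment.
Under paragraph 4: the goods are intended for home use? yes; Reportable Consignment (paragraph 10)? no; the goods are subject to anti-dumping measures? yes — 2 of 3 hold (need ≥2) → satisfied.
Under paragraph 1: the goods have undergone substantial transformation in the partner country? no; and the importer is established in the territory? no; and the goods fall within a tariff-suspension heading? yes. So the importation is not an Assessable Goods.
Under paragraph 9: the goods fall within a tariff-suspension heading? yes; and customs value: $936,450 ≤ $1,081,300? yes; and a valid proof of origin accompanies the goods? no. So the importation is not a Class-H Declaration.
Under paragraph 7: Assessable Goods (paragraph 1)? no; and Class-H Declaration (paragraph 9)? no. So the importation is not a Tier II Clearance.
Under paragraph 2: Controlled Declaration (paragraph 11)? no; or not an Exempt Consignment (paragraph 4)? no; or Tier II Clearance (paragraph 7)? no. So the importation is not a Tier II Importation.

No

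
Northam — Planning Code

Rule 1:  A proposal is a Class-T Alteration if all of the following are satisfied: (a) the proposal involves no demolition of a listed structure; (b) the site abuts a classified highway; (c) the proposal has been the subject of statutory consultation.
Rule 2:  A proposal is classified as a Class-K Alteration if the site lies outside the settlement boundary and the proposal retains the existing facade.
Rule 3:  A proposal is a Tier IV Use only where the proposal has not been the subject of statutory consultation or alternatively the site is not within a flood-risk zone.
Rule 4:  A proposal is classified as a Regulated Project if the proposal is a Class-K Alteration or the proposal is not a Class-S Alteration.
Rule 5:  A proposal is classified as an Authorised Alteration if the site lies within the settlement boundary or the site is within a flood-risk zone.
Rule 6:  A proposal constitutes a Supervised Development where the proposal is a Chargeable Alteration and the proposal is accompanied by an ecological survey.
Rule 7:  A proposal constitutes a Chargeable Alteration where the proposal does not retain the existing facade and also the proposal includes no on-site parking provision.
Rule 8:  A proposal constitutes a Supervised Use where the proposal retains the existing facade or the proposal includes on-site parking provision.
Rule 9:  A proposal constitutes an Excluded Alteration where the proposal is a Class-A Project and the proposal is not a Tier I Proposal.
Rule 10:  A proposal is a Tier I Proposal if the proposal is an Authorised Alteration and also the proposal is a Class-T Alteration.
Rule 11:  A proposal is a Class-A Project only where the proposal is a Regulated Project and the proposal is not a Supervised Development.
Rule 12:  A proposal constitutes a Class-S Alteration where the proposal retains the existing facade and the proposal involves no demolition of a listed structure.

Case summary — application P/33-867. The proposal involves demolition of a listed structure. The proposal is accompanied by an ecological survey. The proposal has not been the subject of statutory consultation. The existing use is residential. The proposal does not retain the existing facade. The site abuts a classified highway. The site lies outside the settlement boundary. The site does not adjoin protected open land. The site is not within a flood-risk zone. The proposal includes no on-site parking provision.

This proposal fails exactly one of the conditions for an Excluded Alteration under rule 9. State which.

Class-A Project

rule 2 — Class-K Alteration: [the site lies outside the settlement boundary? yes] AND [the proposal retains the existing facade? no] → not satisfied.
rule 12 — Class-S Alteration: [the proposal retains the existing facade? no] AND [the proposal involves no demolition of a listed structure? no] → not satisfied.
rule 4 — Regulated Project: [Class-K Alteration (rule 2)? no] OR [not a Class-S Alteration (rule 12)? yes] → satisfied.
rule 7 — Chargeable Alteration: [the proposal does not retain the existing facade? yes] AND [the proposal includes no on-site parking provision? yes] → satisfied.
rule 6 — Supervised Development: [Chargeable Alteration (rule 7)? yes] AND [the proposal is accompanied by an ecological survey? yes] → satisfied.
rule 11 — Class-A Project: [Regulated Project (rule 4)? yes] AND [not a Supervised Development (rule 6)? no] → not satisfied.
rule 5 — Authorised Alteration: [the site lies within the settlement boundary? no] OR [the site is within a flood-risk zone? no] → not satisfied.
rule 1 — Class-T Alteration: [the proposal involves no demolition of a listed structure? no] AND [the site abuts a classified highway? yes] AND [the proposal has been the subject of statutory consultation? no] → not satisfied.
rule 10 — Tier I Proposal: [Authorised Alteration (rule 5)? no] AND [Class-T Alteration (rule 1)? no] → not satisfied.
rule 9 — Excluded Alteration: [Class-A Project (rule 11)? no] AND [not a Tier I Proposal (rule 10)? yes] → not satisfied.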